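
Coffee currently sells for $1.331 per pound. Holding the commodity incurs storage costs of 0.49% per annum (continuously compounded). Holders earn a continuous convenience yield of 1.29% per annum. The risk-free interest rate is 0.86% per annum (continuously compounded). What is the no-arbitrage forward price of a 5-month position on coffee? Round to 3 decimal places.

Net carry = r + u − y = 0.0086 + 0.0049 − 0.0129 = 0.0006
F = S·e^((r+u−y)T) = 1.331 · e^(0.0006 × 5/12) = 1.331 · e^0.000250
= 1.331 × 1.000250 = $1.331 per pound

$1.331 per pound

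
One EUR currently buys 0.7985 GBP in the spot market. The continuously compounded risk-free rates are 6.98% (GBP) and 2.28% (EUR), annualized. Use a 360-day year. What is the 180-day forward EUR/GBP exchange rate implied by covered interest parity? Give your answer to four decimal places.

0.8175

F = S·e^((r_GBP − r_EUR)T) = 0.7985 · e^((0.0698 − 0.0228) × 180/360)
= 0.7985 · e^0.023500 = 0.7985 × 1.023778
F = 0.8175 GBP per EUR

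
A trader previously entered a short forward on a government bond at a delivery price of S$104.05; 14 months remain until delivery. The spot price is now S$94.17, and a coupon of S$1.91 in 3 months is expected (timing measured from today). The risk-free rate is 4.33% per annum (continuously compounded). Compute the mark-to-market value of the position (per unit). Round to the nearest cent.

S$6.64

PV(remaining coupons) I = 1.91·e^(−0.0433·3/12) = 1.8894
Current forward F = (S − I)·e^(rT) = (94.17 − 1.8894)·e^(0.0433·14/12) = 92.2806 × 1.051814 = 97.0620
Value (long) = (F − K)·e^(−rT) = (97.0620 − 104.05) × 0.950738 = -6.6438
Short position value = −(long value) = S$6.64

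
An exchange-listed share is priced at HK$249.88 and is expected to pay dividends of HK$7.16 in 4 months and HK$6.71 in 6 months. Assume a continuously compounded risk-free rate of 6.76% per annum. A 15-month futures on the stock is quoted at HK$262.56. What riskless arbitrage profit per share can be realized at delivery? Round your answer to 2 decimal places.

HK$5.32 per share

PV(dividends) I = 7.16·e^(−0.0676·4/12) + 6.71·e^(−0.0676·6/12) = 13.4875
Fair futures F* = (S − I)·e^(rT) = (249.88 − 13.4875)·e^0.084500 = 236.3925 × 1.088173 = 257.2359
Market HK$262.56 > fair 257.2359: forward overpriced → cash-and-carry (borrow at r, buy the stock and collect the dividends, short the forward).
Profit at T = |F_mkt − F*| = |262.56 − 257.2359| = HK$5.32 per share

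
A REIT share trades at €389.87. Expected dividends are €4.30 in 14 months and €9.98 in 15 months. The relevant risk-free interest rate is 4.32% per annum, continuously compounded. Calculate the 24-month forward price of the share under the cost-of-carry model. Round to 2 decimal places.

PV(dividends) I = 4.30·e^(−0.0432·14/12) + 9.98·e^(−0.0432·15/12)
I = 4.0887 + 9.4554 = 13.5441
F = (S − I)·e^(rT) = (389.87 − 13.5441) · e^(0.0432·24/12)
= 376.3259 · e^0.086400 = 376.3259 × 1.090242 = €410.29

€410.29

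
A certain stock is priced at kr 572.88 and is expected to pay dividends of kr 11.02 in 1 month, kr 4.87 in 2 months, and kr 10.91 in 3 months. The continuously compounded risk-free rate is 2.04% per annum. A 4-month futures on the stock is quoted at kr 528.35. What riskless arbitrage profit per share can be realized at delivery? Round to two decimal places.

kr 21.55 per share

PV(dividends) I = 11.02·e^(−0.0204·1/12) + 4.87·e^(−0.0204·2/12) + 10.91·e^(−0.0204·3/12) = 26.7093
Fair futures F* = (S − I)·e^(rT) = (572.88 − 26.7093)·e^0.006800 = 546.1707 × 1.006823 = 549.8972
Market kr 528.35 < fair 549.8972: forward underpriced → reverse cash-and-carry (short the stock, invest proceeds at r, pay the dividends, go long the forward).
Profit at T = |F_mkt − F*| = |528.35 − 549.8972| = kr 21.55 per share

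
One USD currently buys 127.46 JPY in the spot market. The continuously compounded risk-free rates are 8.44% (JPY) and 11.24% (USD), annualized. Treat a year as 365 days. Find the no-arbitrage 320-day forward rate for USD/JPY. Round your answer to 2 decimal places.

F = S·e^((r_JPY − r_USD)T) = 127.46 · e^((0.0844 − 0.1124) × 320/365)
= 127.46 · e^-0.024548 = 127.46 × 0.975751
F = 124.37 JPY per USD

124.37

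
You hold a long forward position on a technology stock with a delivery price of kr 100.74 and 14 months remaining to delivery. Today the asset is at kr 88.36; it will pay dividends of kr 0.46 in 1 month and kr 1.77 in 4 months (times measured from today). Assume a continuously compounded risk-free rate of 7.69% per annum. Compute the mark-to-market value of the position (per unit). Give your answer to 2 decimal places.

-kr 5.92

PV(remaining dividends) I = 0.46·e^(−0.0769·1/12) + 1.77·e^(−0.0769·4/12) = 2.1823
Current forward F = (S − I)·e^(rT) = (88.36 − 2.1823)·e^(0.0769·14/12) = 86.1777 × 1.093864 = 94.2667
Value (long) = (F − K)·e^(−rT) = (94.2667 − 100.74) × 0.914190 = -5.9178
Value = -kr 5.92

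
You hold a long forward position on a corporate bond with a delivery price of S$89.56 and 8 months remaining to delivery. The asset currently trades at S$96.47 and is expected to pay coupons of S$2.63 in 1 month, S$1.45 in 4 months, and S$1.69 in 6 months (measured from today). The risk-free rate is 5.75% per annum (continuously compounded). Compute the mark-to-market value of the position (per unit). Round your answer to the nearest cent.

PV(remaining coupons) I = 2.63·e^(−0.0575·1/12) + 1.45·e^(−0.0575·4/12) + 1.69·e^(−0.0575·6/12) = 5.6820
Current forward F = (S − I)·e^(rT) = (96.47 − 5.6820)·e^(0.0575·8/12) = 90.7880 × 1.039078 = 94.3358
Value (long) = (F − K)·e^(−rT) = (94.3358 − 89.56) × 0.962392 = 4.5962
Value = S$4.60

S$4.60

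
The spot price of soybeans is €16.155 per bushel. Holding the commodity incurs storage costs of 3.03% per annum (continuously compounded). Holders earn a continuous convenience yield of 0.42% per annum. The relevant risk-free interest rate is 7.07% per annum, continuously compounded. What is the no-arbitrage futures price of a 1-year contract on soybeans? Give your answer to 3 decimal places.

Net carry = r + u − y = 0.0707 + 0.0303 − 0.0042 = 0.0968
F = S·e^((r+u−y)T) = 16.155 · e^(0.0968 × 1) = 16.155 · e^0.096800
= 16.155 × 1.101640 = €17.797 per bushel

€17.797 per bushel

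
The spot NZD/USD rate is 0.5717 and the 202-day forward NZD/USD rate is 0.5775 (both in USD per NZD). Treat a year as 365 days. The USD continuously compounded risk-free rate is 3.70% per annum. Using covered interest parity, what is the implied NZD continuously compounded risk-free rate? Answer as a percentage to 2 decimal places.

F = S·e^((r_USD − r_NZD)T) ⇒ r_NZD = r_USD − ln(F/S)/T
ln(0.5775/0.5717) = 0.010094; /(202/365) = 0.018239
r_NZD = 0.0370 − 0.018239 = 0.018761
r_NZD = 1.88%

1.88%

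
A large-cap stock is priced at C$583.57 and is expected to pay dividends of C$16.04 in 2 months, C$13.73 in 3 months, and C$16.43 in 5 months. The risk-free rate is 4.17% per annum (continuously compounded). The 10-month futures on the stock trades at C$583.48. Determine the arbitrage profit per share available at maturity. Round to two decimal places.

C$26.55 per share

PV(dividends) I = 16.04·e^(−0.0417·2/12) + 13.73·e^(−0.0417·3/12) + 16.43·e^(−0.0417·5/12) = 45.6635
Fair futures F* = (S − I)·e^(rT) = (583.57 − 45.6635)·e^0.034750 = 537.9065 × 1.035361 = 556.9274
Market C$583.48 > fair 556.9274: forward overpriced → cash-and-carry (borrow at r, buy the stock and collect the dividends, short the forward).
Profit at T = |F_mkt − F*| = |583.48 − 556.9274| = C$26.55 per share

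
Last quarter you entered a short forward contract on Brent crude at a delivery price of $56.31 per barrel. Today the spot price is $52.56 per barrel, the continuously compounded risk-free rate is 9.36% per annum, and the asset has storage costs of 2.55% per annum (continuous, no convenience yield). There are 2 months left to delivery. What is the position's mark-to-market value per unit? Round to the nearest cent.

$2.65 per barrel

Current fair forward for the remaining 2 months: F = S·e^((r + u)·T), (r + u) = 0.0936 + 0.0255 = 0.1191
F = 52.56 · e^(0.1191 × 2/12) = 52.56 × 1.020048 = 53.6137
Value of long forward = (F − K)·e^(−rT) = (53.6137 − 56.31) · e^(−0.0936·2/12)
= -2.6963 × 0.984521 = -2.65
Short position value = −(long value) = $2.65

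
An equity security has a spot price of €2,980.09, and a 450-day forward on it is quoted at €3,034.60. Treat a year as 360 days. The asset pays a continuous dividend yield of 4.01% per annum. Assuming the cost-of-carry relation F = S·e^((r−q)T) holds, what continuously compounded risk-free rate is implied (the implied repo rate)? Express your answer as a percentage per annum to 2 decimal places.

From F = S·e^((r−q)T): (r − q) = ln(F/S)/T
ln(3034.60/2980.09) = ln(1.018291) = 0.018126
(r − q) = 0.018126 / (450/360) = 0.014501
r = ln(F/S)/T + q = 0.014501 + 0.0401 = 0.054601
r = 5.46%

5.46%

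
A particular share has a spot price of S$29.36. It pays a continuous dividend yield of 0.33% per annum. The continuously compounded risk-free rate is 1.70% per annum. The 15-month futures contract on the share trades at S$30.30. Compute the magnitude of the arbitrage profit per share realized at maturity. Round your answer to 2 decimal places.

S$0.43 per share

Fair futures: F* = S·e^(carry·T), with carry = (r − q) = 0.0170 − 0.0033 = 0.0137
F* = 29.36 · e^(0.0137 × 15/12) = 29.36 · e^0.017125 = 29.36 × 1.017272 = S$29.8671
Market S$30.30 > fair S$29.8671: forward overpriced → cash-and-carry (buy spot, short the forward).
At maturity, profit = |F_mkt − F*| = |30.30 − 29.8671| = S$0.43 per share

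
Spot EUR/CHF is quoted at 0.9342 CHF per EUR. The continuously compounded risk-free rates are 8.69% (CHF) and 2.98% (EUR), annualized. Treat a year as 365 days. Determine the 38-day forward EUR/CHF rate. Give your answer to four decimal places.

F = S·e^((r_CHF − r_EUR)T) = 0.9342 · e^((0.0869 − 0.0298) × 38/365)
= 0.9342 · e^0.005945 = 0.9342 × 1.005963
F = 0.9398 CHF per EUR

0.9398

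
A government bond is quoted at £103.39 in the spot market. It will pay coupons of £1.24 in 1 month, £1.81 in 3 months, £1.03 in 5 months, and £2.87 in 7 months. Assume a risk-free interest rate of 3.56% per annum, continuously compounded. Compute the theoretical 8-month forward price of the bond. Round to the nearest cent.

PV(coupons) I = 1.24·e^(−0.0356·1/12) + 1.81·e^(−0.0356·3/12) + 1.03·e^(−0.0356·5/12) + 2.87·e^(−0.0356·7/12)
I = 1.2363 + 1.7940 + 1.0148 + 2.8110 = 6.8561
F = (S − I)·e^(rT) = (103.39 − 6.8561) · e^(0.0356·8/12)
= 96.5339 · e^0.023733 = 96.5339 × 1.024017 = £98.85

£98.85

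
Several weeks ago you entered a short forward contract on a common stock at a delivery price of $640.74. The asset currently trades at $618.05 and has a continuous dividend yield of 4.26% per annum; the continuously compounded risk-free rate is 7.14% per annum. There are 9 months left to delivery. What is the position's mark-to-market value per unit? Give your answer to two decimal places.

Current fair forward for the remaining 9 months: F = S·e^((r − q)·T), (r − q) = 0.0714 − 0.0426 = 0.0288
F = 618.05 · e^(0.0288 × 9/12) = 618.05 × 1.021835 = 631.5451
Value of long forward = (F − K)·e^(−rT) = (631.5451 − 640.74) · e^(−0.0714·9/12)
= -9.1949 × 0.947859 = -8.72
Short position value = −(long value) = $8.72

$8.72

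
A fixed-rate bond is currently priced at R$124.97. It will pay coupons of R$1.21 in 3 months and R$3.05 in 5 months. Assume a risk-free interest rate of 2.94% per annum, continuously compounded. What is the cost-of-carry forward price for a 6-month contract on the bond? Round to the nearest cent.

R$122.54

PV(coupons) I = 1.21·e^(−0.0294·3/12) + 3.05·e^(−0.0294·5/12)
I = 1.2011 + 3.0129 = 4.2140
F = (S − I)·e^(rT) = (124.97 − 4.2140) · e^(0.0294·6/12)
= 120.7560 · e^0.014700 = 120.7560 × 1.014809 = R$122.54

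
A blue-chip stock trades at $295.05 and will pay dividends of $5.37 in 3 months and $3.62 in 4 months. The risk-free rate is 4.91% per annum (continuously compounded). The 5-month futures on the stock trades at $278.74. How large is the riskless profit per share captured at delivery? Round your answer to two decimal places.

PV(dividends) I = 5.37·e^(−0.0491·3/12) + 3.62·e^(−0.0491·4/12) = 8.8657
Fair futures F* = (S − I)·e^(rT) = (295.05 − 8.8657)·e^0.020458 = 286.1843 × 1.020669 = 292.0994
Market $278.74 < fair 292.0994: forward underpriced → reverse cash-and-carry (short the stock, invest proceeds at r, pay the dividends, go long the forward).
Profit at T = |F_mkt − F*| = |278.74 − 292.0994| = $13.36 per share

$13.36 per share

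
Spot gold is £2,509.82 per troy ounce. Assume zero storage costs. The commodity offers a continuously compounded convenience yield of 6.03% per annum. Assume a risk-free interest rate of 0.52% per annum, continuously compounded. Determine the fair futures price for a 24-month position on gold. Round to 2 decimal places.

Net carry = r + u − y = 0.0052 + 0.0000 − 0.0603 = -0.0551
F = S·e^((r+u−y)T) = 2509.82 · e^(-0.0551 × 24/12) = 2509.82 · e^-0.11020000
= 2509.82 × 0.89565499 = £2,247.93 per troy ounce

£2,247.93 per troy ounce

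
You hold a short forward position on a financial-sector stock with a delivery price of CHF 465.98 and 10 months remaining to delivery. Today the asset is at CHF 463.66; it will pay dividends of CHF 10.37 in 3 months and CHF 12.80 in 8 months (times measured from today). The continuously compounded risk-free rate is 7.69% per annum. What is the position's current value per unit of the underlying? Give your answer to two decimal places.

PV(remaining dividends) I = 10.37·e^(−0.0769·3/12) + 12.80·e^(−0.0769·8/12) = 22.3329
Current forward F = (S − I)·e^(rT) = (463.66 − 22.3329)·e^(0.0769·10/12) = 441.3271 × 1.066181 = 470.5346
Value (long) = (F − K)·e^(−rT) = (470.5346 − 465.98) × 0.937927 = 4.2719
Short position value = −(long value) = -CHF 4.27

-CHF 4.27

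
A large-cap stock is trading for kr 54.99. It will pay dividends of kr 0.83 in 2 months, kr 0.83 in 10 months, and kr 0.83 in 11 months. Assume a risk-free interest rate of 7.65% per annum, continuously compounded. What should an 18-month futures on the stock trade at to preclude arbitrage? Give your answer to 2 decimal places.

PV(dividends) I = 0.83·e^(−0.0765·2/12) + 0.83·e^(−0.0765·10/12) + 0.83·e^(−0.0765·11/12)
I = 0.8195 + 0.7787 + 0.7738 = 2.3720
F = (S − I)·e^(rT) = (54.99 − 2.3720) · e^(0.0765·18/12)
= 52.6180 · e^0.114750 = 52.6180 × 1.121593 = kr 59.02

kr 59.02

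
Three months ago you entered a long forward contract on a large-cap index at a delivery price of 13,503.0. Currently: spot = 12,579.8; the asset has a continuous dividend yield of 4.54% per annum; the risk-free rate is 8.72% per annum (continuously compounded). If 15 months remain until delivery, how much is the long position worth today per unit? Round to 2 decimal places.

Current fair forward for the remaining 15 months: F = S·e^((r − q)·T), (r − q) = 0.0872 − 0.0454 = 0.0418
F = 12579.8 · e^(0.0418 × 15/12) = 12579.8 × 1.05363912 = 13254.5694
Value of long forward = (F − K)·e^(−rT) = (13254.5694 − 13503.0) · e^(−0.0872·15/12)
= -248.4306 × 0.89673042 = -222.78

-222.78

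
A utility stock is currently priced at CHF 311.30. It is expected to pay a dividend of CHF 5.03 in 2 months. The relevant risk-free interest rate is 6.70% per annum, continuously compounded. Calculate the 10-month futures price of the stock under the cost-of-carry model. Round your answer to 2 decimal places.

CHF 323.92

PV(dividends) I = 5.03·e^(−0.0670·2/12)
I = 4.9741
F = (S − I)·e^(rT) = (311.30 − 4.9741) · e^(0.0670·10/12)
= 306.3259 · e^0.055833 = 306.3259 × 1.057421 = CHF 323.92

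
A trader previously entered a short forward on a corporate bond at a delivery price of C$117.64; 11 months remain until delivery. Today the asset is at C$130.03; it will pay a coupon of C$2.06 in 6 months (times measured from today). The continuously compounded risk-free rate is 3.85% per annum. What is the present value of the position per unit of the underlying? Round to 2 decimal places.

-C$14.45

PV(remaining coupons) I = 2.06·e^(−0.0385·6/12) = 2.0207
Current forward F = (S − I)·e^(rT) = (130.03 − 2.0207)·e^(0.0385·11/12) = 128.0093 × 1.035922 = 132.6077
Value (long) = (F − K)·e^(−rT) = (132.6077 − 117.64) × 0.965324 = 14.4487
Short position value = −(long value) = -C$14.45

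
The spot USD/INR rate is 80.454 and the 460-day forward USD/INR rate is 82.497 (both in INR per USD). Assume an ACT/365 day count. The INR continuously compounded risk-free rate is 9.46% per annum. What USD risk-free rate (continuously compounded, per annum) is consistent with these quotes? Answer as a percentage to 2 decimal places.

7.47%

F = S·e^((r_INR − r_USD)T) ⇒ r_USD = r_INR − ln(F/S)/T
ln(82.497/80.454) = 0.025076; /(460/365) = 0.019897
r_USD = 0.0946 − 0.019897 = 0.074703
r_USD = 7.47%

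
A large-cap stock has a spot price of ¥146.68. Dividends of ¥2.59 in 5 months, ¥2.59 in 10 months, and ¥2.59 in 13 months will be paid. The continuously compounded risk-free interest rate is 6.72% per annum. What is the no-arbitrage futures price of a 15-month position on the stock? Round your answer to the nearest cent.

PV(dividends) I = 2.59·e^(−0.0672·5/12) + 2.59·e^(−0.0672·10/12) + 2.59·e^(−0.0672·13/12)
I = 2.5185 + 2.4489 + 2.4081 = 7.3755
F = (S − I)·e^(rT) = (146.68 − 7.3755) · e^(0.0672·15/12)
= 139.3045 · e^0.084000 = 139.3045 × 1.087629 = ¥151.51

¥151.51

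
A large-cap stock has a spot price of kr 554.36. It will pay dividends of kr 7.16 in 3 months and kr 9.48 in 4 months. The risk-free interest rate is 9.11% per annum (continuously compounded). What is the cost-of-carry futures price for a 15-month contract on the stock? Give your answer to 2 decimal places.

kr 603.07

PV(dividends) I = 7.16·e^(−0.0911·3/12) + 9.48·e^(−0.0911·4/12)
I = 6.9988 + 9.1965 = 16.1953
F = (S − I)·e^(rT) = (554.36 − 16.1953) · e^(0.0911·15/12)
= 538.1647 · e^0.113875 = 538.1647 × 1.120612 = kr 603.07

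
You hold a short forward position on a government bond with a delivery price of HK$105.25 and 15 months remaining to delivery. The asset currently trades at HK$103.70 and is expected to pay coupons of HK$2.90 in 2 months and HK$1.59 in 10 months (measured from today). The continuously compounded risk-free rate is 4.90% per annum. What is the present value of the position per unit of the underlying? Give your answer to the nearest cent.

-HK$0.30

PV(remaining coupons) I = 2.90·e^(−0.0490·2/12) + 1.59·e^(−0.0490·10/12) = 4.4028
Current forward F = (S − I)·e^(rT) = (103.70 − 4.4028)·e^(0.0490·15/12) = 99.2972 × 1.063165 = 105.5693
Value (long) = (F − K)·e^(−rT) = (105.5693 − 105.25) × 0.940588 = 0.3003
Short position value = −(long value) = -HK$0.30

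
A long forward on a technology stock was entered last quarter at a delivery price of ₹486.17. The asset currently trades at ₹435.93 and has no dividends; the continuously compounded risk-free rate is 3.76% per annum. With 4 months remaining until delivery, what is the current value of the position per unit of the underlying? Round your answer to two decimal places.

-₹44.18

Current fair forward for the remaining 4 months: F = S·e^(r·T), r = 0.0376
F = 435.93 · e^(0.0376 × 4/12) = 435.93 × 1.012612 = 441.4279
Value of long forward = (F − K)·e^(−rT) = (441.4279 − 486.17) · e^(−0.0376·4/12)
= -44.7421 × 0.987545 = -44.18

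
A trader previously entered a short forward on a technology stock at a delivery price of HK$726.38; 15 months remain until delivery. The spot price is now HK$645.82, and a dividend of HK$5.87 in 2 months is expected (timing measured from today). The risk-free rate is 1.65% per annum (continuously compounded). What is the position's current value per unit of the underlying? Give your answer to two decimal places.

HK$71.59

PV(remaining dividends) I = 5.87·e^(−0.0165·2/12) = 5.8539
Current forward F = (S − I)·e^(rT) = (645.82 − 5.8539)·e^(0.0165·15/12) = 639.9661 × 1.020839 = 653.3024
Value (long) = (F − K)·e^(−rT) = (653.3024 − 726.38) × 0.979586 = -71.5858
Short position value = −(long value) = HK$71.59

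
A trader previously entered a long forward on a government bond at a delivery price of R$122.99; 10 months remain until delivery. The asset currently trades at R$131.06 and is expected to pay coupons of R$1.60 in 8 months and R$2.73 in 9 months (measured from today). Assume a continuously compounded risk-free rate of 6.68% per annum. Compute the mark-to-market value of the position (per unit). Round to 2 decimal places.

R$10.60

PV(remaining coupons) I = 1.60·e^(−0.0668·8/12) + 2.73·e^(−0.0668·9/12) = 4.1269
Current forward F = (S − I)·e^(rT) = (131.06 − 4.1269)·e^(0.0668·10/12) = 126.9331 × 1.057245 = 134.1994
Value (long) = (F − K)·e^(−rT) = (134.1994 − 122.99) × 0.945854 = 10.6025
Value = R$10.60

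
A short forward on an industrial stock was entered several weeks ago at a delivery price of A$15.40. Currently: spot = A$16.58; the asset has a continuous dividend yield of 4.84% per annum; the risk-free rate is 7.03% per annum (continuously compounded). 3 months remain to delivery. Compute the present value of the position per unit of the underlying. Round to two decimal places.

Current fair forward for the remaining 3 months: F = S·e^((r − q)·T), (r − q) = 0.0703 − 0.0484 = 0.0219
F = 16.58 · e^(0.0219 × 3/12) = 16.58 × 1.005490 = 16.6710
Value of long forward = (F − K)·e^(−rT) = (16.6710 − 15.40) · e^(−0.0703·3/12)
= 1.2710 × 0.982579 = 1.25
Short position value = −(long value) = -A$1.25

-A$1.25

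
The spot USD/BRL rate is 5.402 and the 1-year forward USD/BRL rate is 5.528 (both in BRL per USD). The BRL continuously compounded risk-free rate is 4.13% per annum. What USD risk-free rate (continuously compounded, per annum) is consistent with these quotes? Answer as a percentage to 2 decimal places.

F = S·e^((r_BRL − r_USD)T) ⇒ r_USD = r_BRL − ln(F/S)/T
ln(5.528/5.402) = 0.023057; /(1) = 0.023057
r_USD = 0.0413 − 0.023057 = 0.018243
r_USD = 1.82%

1.82%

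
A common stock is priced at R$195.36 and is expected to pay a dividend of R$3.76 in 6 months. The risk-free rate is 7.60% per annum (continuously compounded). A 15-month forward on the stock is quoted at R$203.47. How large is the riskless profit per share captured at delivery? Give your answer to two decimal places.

R$7.38 per share

PV(dividends) I = 3.76·e^(−0.0760·6/12) = 3.6198
Fair forward F* = (S − I)·e^(rT) = (195.36 − 3.6198)·e^0.095000 = 191.7402 × 1.099659 = 210.8488
Market R$203.47 < fair 210.8488: forward underpriced → reverse cash-and-carry (short the stock, invest proceeds at r, pay the dividends, go long the forward).
Profit at T = |F_mkt − F*| = |203.47 − 210.8488| = R$7.38 per share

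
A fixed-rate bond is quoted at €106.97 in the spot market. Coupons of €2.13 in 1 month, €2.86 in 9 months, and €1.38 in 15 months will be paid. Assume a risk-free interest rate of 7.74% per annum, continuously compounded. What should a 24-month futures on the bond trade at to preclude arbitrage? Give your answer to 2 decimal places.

PV(coupons) I = 2.13·e^(−0.0774·1/12) + 2.86·e^(−0.0774·9/12) + 1.38·e^(−0.0774·15/12)
I = 2.1163 + 2.6987 + 1.2527 = 6.0677
F = (S − I)·e^(rT) = (106.97 − 6.0677) · e^(0.0774·24/12)
= 100.9023 · e^0.154800 = 100.9023 × 1.167424 = €117.80

€117.80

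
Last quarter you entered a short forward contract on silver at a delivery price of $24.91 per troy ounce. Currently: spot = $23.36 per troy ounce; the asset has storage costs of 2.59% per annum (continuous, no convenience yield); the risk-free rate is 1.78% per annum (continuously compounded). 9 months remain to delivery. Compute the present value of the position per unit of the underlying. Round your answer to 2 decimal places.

Current fair forward for the remaining 9 months: F = S·e^((r + u)·T), (r + u) = 0.0178 + 0.0259 = 0.0437
F = 23.36 · e^(0.0437 × 9/12) = 23.36 × 1.033318 = 24.1383
Value of long forward = (F − K)·e^(−rT) = (24.1383 − 24.91) · e^(−0.0178·9/12)
= -0.7717 × 0.986739 = -0.76
Short position value = −(long value) = $0.76

$0.76 per troy ounce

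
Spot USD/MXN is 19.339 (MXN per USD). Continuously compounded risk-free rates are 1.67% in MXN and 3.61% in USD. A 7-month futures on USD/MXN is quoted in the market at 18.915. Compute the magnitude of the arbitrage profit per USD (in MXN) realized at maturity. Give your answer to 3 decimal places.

Fair futures: F* = S·e^(carry·T), with carry = (r_MXN − r_USD) = 0.0167 − 0.0361 = -0.0194
F* = 19.339 · e^(-0.0194 × 7/12) = 19.339 · e^-0.011317 = 19.339 × 0.988747 = 19.1214
Market 18.915 < fair 19.1214: forward underpriced → reverse cash-and-carry (short spot, go long the forward).
At maturity, profit = |F_mkt − F*| = |18.915 − 19.1214| = 0.206 per USD (in MXN)

0.206 per USD (in MXN)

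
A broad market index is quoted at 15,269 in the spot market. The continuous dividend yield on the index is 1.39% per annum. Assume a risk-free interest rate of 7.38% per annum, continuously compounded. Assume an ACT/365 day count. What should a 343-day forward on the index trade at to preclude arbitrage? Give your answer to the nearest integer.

16,153

F = S·e^((r − q)T) = 15269 · e^((0.0738 − 0.0139) × 343/365)
= 15269 · e^0.056290 = 15269 × 1.057904
F = 16,153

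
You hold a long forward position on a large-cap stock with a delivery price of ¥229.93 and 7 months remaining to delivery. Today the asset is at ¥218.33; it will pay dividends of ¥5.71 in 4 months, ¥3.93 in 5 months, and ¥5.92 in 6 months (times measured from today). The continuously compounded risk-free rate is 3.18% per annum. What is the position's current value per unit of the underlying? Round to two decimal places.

-¥22.73

PV(remaining dividends) I = 5.71·e^(−0.0318·4/12) + 3.93·e^(−0.0318·5/12) + 5.92·e^(−0.0318·6/12) = 15.3547
Current forward F = (S − I)·e^(rT) = (218.33 − 15.3547)·e^(0.0318·7/12) = 202.9753 × 1.018723 = 206.7756
Value (long) = (F − K)·e^(−rT) = (206.7756 − 229.93) × 0.981621 = -22.7288
Value = -¥22.73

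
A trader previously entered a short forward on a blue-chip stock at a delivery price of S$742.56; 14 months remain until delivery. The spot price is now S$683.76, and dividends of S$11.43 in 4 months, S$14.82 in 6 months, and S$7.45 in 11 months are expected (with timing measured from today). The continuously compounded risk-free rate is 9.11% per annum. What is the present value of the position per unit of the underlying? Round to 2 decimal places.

S$16.03

PV(remaining dividends) I = 11.43·e^(−0.0911·4/12) + 14.82·e^(−0.0911·6/12) + 7.45·e^(−0.0911·11/12) = 32.1014
Current forward F = (S − I)·e^(rT) = (683.76 − 32.1014)·e^(0.0911·14/12) = 651.6586 × 1.112137 = 724.7336
Value (long) = (F − K)·e^(−rT) = (724.7336 − 742.56) × 0.899170 = -16.0290
Short position value = −(long value) = S$16.03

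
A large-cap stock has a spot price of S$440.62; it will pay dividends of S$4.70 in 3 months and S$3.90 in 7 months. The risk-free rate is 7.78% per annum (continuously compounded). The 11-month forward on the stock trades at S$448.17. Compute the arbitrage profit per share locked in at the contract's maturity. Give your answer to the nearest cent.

PV(dividends) I = 4.70·e^(−0.0778·3/12) + 3.90·e^(−0.0778·7/12) = 8.3364
Fair forward F* = (S − I)·e^(rT) = (440.62 − 8.3364)·e^0.071317 = 432.2836 × 1.073922 = 464.2389
Market S$448.17 < fair 464.2389: forward underpriced → reverse cash-and-carry (short the stock, invest proceeds at r, pay the dividends, go long the forward).
Profit at T = |F_mkt − F*| = |448.17 − 464.2389| = S$16.07 per share

S$16.07 per share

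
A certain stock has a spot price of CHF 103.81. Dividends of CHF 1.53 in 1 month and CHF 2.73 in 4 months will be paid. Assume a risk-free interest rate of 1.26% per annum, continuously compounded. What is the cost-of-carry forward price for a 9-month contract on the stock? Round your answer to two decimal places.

CHF 100.51

PV(dividends) I = 1.53·e^(−0.0126·1/12) + 2.73·e^(−0.0126·4/12)
I = 1.5284 + 2.7186 = 4.2470
F = (S − I)·e^(rT) = (103.81 − 4.2470) · e^(0.0126·9/12)
= 99.5630 · e^0.009450 = 99.5630 × 1.009495 = CHF 100.51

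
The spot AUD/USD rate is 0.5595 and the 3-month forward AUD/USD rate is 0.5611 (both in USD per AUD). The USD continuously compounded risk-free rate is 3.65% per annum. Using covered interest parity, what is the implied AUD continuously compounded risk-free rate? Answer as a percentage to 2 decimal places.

F = S·e^((r_USD − r_AUD)T) ⇒ r_AUD = r_USD − ln(F/S)/T
ln(0.5611/0.5595) = 0.002856; /(3/12) = 0.011424
r_AUD = 0.0365 − 0.011424 = 0.025076
r_AUD = 2.51%

2.51%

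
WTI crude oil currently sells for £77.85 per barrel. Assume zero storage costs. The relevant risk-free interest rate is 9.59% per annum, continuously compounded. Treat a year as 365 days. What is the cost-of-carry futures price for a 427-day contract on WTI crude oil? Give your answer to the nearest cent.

F = S·e^(rT) = 77.85 · e^(0.0959 × 427/365) = 77.85 · e^0.112190
= 77.85 × 1.118725 = £87.09 per barrel

£87.09 per barrel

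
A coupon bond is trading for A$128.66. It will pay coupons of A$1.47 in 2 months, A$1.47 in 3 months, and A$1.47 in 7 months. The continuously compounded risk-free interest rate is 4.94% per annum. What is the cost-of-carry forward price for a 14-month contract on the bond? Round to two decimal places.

PV(coupons) I = 1.47·e^(−0.0494·2/12) + 1.47·e^(−0.0494·3/12) + 1.47·e^(−0.0494·7/12)
I = 1.4579 + 1.4520 + 1.4282 = 4.3381
F = (S − I)·e^(rT) = (128.66 − 4.3381) · e^(0.0494·14/12)
= 124.3219 · e^0.057633 = 124.3219 × 1.059326 = A$131.70

A$131.70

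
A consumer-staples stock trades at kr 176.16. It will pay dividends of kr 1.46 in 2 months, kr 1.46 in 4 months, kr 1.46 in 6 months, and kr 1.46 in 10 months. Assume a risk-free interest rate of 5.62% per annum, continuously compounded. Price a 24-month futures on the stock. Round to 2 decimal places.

kr 190.75

PV(dividends) I = 1.46·e^(−0.0562·2/12) + 1.46·e^(−0.0562·4/12) + 1.46·e^(−0.0562·6/12) + 1.46·e^(−0.0562·10/12)
I = 1.4464 + 1.4329 + 1.4195 + 1.3932 = 5.6920
F = (S − I)·e^(rT) = (176.16 − 5.6920) · e^(0.0562·24/12)
= 170.4680 · e^0.112400 = 170.4680 × 1.118960 = kr 190.75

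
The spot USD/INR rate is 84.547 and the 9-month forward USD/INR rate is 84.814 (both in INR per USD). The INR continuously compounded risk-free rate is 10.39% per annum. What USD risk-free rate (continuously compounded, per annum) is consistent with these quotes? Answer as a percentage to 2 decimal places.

9.97%

F = S·e^((r_INR − r_USD)T) ⇒ r_USD = r_INR − ln(F/S)/T
ln(84.814/84.547) = 0.003153; /(9/12) = 0.004204
r_USD = 0.1039 − 0.004204 = 0.099696
r_USD = 9.97%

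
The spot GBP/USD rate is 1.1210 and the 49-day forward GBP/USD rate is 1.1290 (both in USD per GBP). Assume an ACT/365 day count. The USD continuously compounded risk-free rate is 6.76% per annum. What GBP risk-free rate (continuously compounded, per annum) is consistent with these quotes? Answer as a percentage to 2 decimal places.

F = S·e^((r_USD − r_GBP)T) ⇒ r_GBP = r_USD − ln(F/S)/T
ln(1.1290/1.1210) = 0.007111; /(49/365) = 0.052970
r_GBP = 0.0676 − 0.052970 = 0.014630
r_GBP = 1.46%

1.46%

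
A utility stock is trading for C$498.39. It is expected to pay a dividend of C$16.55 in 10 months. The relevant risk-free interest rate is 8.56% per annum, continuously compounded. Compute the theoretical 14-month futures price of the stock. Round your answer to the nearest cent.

PV(dividends) I = 16.55·e^(−0.0856·10/12)
I = 15.4106
F = (S − I)·e^(rT) = (498.39 − 15.4106) · e^(0.0856·14/12)
= 482.9794 · e^0.099867 = 482.9794 × 1.105024 = C$533.70

C$533.70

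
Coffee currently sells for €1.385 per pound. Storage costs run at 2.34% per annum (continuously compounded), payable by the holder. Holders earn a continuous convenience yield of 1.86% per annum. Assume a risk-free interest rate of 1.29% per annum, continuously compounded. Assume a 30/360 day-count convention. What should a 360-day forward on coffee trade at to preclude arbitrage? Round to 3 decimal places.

Net carry = r + u − y = 0.0129 + 0.0234 − 0.0186 = 0.0177
F = S·e^((r+u−y)T) = 1.385 · e^(0.0177 × 360/360) = 1.385 · e^0.017700
= 1.385 × 1.017858 = €1.410 per pound

€1.410 per pound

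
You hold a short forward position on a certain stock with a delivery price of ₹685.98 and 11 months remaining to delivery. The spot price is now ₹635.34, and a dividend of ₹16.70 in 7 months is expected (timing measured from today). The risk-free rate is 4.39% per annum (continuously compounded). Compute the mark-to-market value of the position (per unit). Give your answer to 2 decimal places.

PV(remaining dividends) I = 16.70·e^(−0.0439·7/12) = 16.2778
Current forward F = (S − I)·e^(rT) = (635.34 − 16.2778)·e^(0.0439·11/12) = 619.0622 × 1.041062 = 644.4821
Value (long) = (F − K)·e^(−rT) = (644.4821 − 685.98) × 0.960557 = -39.8611
Short position value = −(long value) = ₹39.86

₹39.86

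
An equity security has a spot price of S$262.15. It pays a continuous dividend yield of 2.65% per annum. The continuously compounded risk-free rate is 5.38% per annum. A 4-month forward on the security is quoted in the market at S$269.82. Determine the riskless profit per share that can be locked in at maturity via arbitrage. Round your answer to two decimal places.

S$5.27 per share

Fair forward: F* = S·e^(carry·T), with carry = (r − q) = 0.0538 − 0.0265 = 0.0273
F* = 262.15 · e^(0.0273 × 4/12) = 262.15 · e^0.009100 = 262.15 × 1.009142 = S$264.5466
Market S$269.82 > fair S$264.5466: forward overpriced → cash-and-carry (buy spot, short the forward).
At maturity, profit = |F_mkt − F*| = |269.82 − 264.5466| = S$5.27 per share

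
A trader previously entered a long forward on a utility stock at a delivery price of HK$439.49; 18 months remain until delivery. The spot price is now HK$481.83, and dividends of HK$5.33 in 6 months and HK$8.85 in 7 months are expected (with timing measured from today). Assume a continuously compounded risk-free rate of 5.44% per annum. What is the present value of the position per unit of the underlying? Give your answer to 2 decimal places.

PV(remaining dividends) I = 5.33·e^(−0.0544·6/12) + 8.85·e^(−0.0544·7/12) = 13.7605
Current forward F = (S − I)·e^(rT) = (481.83 − 13.7605)·e^(0.0544·18/12) = 468.0695 × 1.085022 = 507.8657
Value (long) = (F − K)·e^(−rT) = (507.8657 − 439.49) × 0.921641 = 63.0178
Value = HK$63.02

HK$63.02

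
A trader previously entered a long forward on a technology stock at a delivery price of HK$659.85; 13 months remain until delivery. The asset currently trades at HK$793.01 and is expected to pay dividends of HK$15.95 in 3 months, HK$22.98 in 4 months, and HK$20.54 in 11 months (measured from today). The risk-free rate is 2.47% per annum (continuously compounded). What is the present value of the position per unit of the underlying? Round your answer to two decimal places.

PV(remaining dividends) I = 15.95·e^(−0.0247·3/12) + 22.98·e^(−0.0247·4/12) + 20.54·e^(−0.0247·11/12) = 58.7236
Current forward F = (S − I)·e^(rT) = (793.01 − 58.7236)·e^(0.0247·13/12) = 734.2864 × 1.027120 = 754.2002
Value (long) = (F − K)·e^(−rT) = (754.2002 − 659.85) × 0.973596 = 91.8590
Value = HK$91.86

HK$91.86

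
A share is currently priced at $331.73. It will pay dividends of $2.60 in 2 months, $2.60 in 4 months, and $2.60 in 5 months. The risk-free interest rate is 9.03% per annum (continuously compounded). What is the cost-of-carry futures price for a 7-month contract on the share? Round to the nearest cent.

$341.67

PV(dividends) I = 2.60·e^(−0.0903·2/12) + 2.60·e^(−0.0903·4/12) + 2.60·e^(−0.0903·5/12)
I = 2.5612 + 2.5229 + 2.5040 = 7.5881
F = (S − I)·e^(rT) = (331.73 − 7.5881) · e^(0.0903·7/12)
= 324.1419 · e^0.052675 = 324.1419 × 1.054087 = $341.67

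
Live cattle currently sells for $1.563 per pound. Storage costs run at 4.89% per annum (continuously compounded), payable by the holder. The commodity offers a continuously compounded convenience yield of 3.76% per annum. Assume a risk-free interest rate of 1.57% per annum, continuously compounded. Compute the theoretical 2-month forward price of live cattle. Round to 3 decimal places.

$1.570 per pound

Net carry = r + u − y = 0.0157 + 0.0489 − 0.0376 = 0.0270
F = S·e^((r+u−y)T) = 1.563 · e^(0.0270 × 2/12) = 1.563 · e^0.004500
= 1.563 × 1.004510 = $1.570 per pound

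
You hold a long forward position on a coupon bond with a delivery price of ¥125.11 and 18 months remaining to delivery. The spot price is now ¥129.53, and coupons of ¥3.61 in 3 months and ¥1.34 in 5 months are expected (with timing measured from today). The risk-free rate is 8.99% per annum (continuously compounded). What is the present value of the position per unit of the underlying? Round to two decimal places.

PV(remaining coupons) I = 3.61·e^(−0.0899·3/12) + 1.34·e^(−0.0899·5/12) = 4.8205
Current forward F = (S − I)·e^(rT) = (129.53 − 4.8205)·e^(0.0899·18/12) = 124.7095 × 1.144365 = 142.7132
Value (long) = (F − K)·e^(−rT) = (142.7132 − 125.11) × 0.873847 = 15.3825
Value = ¥15.38

¥15.38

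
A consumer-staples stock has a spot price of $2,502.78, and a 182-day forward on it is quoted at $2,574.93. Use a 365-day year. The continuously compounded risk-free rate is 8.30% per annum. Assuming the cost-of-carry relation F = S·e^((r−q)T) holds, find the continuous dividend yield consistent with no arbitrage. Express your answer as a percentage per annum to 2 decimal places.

2.60%

From F = S·e^((r−q)T): (r − q) = ln(F/S)/T
ln(2574.93/2502.78) = ln(1.028828) = 0.028420
(r − q) = 0.028420 / (182/365) = 0.056996
q = r − ln(F/S)/T = 0.0830 − 0.056996 = 0.026004
q = 2.60%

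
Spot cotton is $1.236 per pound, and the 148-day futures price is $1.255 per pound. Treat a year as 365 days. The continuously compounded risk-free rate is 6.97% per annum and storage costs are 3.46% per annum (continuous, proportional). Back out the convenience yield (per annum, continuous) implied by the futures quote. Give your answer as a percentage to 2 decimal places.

6.67%

F = S·e^((r+u−y)T) ⇒ (r+u−y) = ln(F/S)/T
ln(1.255/1.236) = 0.015255; /T ⇒ 0.037622
y = r + u − ln(F/S)/T = 0.0697 + 0.0346 − 0.037622 = 0.066678
y = 6.67%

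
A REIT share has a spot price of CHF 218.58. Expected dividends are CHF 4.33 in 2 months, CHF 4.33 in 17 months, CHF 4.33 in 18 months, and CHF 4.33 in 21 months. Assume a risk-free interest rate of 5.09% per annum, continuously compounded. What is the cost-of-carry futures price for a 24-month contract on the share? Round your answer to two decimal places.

CHF 223.96

PV(dividends) I = 4.33·e^(−0.0509·2/12) + 4.33·e^(−0.0509·17/12) + 4.33·e^(−0.0509·18/12) + 4.33·e^(−0.0509·21/12)
I = 4.2934 + 4.0288 + 4.0117 + 3.9610 = 16.2949
F = (S − I)·e^(rT) = (218.58 − 16.2949) · e^(0.0509·24/12)
= 202.2851 · e^0.101800 = 202.2851 × 1.107162 = CHF 223.96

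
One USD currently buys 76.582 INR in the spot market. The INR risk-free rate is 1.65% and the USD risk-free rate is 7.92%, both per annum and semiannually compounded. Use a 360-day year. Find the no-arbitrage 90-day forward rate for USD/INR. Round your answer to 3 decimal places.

75.418

By covered interest parity, F = S · (1+r_INR/2)^(2T) / (1+r_USD/2)^(2T)
= 76.582 × 1.004117 / 1.019608 = 76.582 × 0.984807
F = 75.418 INR per USD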